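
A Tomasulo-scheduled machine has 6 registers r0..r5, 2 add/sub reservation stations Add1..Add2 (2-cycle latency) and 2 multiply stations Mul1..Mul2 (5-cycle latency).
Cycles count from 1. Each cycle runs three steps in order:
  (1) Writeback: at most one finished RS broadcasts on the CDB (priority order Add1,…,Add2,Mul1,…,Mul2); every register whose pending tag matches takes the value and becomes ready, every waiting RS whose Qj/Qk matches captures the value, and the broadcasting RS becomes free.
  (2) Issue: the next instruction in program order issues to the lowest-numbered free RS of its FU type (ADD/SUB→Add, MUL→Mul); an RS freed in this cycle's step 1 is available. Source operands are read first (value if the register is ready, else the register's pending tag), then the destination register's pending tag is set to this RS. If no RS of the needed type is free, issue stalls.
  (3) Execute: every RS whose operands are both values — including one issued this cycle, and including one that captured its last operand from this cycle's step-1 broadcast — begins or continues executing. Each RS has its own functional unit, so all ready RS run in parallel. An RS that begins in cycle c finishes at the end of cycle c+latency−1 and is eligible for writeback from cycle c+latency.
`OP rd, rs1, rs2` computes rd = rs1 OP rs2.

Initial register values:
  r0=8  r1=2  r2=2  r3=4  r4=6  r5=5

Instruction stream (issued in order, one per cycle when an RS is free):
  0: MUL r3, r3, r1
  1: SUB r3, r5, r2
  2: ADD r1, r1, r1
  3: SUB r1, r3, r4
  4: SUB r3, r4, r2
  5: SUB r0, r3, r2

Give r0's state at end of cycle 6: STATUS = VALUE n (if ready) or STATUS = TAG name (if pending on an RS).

STATUS = TAG Add1

cycle 1: issue MUL r3<-Mul1 // r0:8,r1:2,r2:2,r3:Mul1,r4:6,r5:5
cycle 2: issue SUB r3<-Add1 // r0:8,r1:2,r2:2,r3:Add1,r4:6,r5:5
cycle 3: issue ADD r1<-Add2 // r0:8,r1:Add2,r2:2,r3:Add1,r4:6,r5:5
cycle 4: CDB Add1=3; issue SUB r1<-Add1 // r0:8,r1:Add1,r2:2,r3:3,r4:6,r5:5
cycle 5: CDB Add2=4; issue SUB r3<-Add2 // r0:8,r1:Add1,r2:2,r3:Add2,r4:6,r5:5
cycle 6: CDB Add1=-3; issue SUB r0<-Add1 // r0:Add1,r1:-3,r2:2,r3:Add2,r4:6,r5:5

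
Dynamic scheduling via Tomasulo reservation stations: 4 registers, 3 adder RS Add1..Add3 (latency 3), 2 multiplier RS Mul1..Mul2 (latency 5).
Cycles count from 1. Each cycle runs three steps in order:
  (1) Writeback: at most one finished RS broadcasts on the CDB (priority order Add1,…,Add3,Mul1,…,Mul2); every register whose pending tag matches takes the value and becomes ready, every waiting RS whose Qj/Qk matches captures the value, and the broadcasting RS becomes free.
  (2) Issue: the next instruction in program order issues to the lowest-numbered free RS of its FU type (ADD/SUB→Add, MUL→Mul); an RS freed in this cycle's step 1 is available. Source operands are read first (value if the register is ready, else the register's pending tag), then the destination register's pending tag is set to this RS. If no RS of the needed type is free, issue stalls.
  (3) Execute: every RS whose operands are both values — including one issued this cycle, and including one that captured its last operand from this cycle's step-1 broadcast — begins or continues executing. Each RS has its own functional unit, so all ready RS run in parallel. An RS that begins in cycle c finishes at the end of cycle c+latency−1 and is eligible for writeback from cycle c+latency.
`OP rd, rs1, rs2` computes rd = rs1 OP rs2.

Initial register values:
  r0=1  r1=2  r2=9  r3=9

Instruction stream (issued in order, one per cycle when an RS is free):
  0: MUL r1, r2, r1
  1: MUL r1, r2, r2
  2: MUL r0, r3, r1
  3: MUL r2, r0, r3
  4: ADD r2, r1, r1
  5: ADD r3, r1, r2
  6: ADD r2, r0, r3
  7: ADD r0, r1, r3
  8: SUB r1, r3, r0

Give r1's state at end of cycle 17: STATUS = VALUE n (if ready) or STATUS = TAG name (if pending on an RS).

c1: issue MUL r1<-Mul1 | r0:1,r1:Mul1,r2:9,r3:9
c2: issue MUL r1<-Mul2 | r0:1,r1:Mul2,r2:9,r3:9
c3: stall | r0:1,r1:Mul2,r2:9,r3:9
c4: stall | r0:1,r1:Mul2,r2:9,r3:9
c5: stall | r0:1,r1:Mul2,r2:9,r3:9
c6: CDB Mul1=18; issue MUL r0<-Mul1 | r0:Mul1,r1:Mul2,r2:9,r3:9
c7: CDB Mul2=81; issue MUL r2<-Mul2 | r0:Mul1,r1:81,r2:Mul2,r3:9
c8: issue ADD r2<-Add1 | r0:Mul1,r1:81,r2:Add1,r3:9
c9: issue ADD r3<-Add2 | r0:Mul1,r1:81,r2:Add1,r3:Add2
c10: issue ADD r2<-Add3 | r0:Mul1,r1:81,r2:Add3,r3:Add2
c11: CDB Add1=162; issue ADD r0<-Add1 | r0:Add1,r1:81,r2:Add3,r3:Add2
c12: CDB Mul1=729; stall | r0:Add1,r1:81,r2:Add3,r3:Add2
c13: stall | r0:Add1,r1:81,r2:Add3,r3:Add2
c14: CDB Add2=243; issue SUB r1<-Add2 | r0:Add1,r1:Add2,r2:Add3,r3:243
c15: - | r0:Add1,r1:Add2,r2:Add3,r3:243
c16: - | r0:Add1,r1:Add2,r2:Add3,r3:243
c17: CDB Add1=324 | r0:324,r1:Add2,r2:Add3,r3:243

STATUS = TAG Add2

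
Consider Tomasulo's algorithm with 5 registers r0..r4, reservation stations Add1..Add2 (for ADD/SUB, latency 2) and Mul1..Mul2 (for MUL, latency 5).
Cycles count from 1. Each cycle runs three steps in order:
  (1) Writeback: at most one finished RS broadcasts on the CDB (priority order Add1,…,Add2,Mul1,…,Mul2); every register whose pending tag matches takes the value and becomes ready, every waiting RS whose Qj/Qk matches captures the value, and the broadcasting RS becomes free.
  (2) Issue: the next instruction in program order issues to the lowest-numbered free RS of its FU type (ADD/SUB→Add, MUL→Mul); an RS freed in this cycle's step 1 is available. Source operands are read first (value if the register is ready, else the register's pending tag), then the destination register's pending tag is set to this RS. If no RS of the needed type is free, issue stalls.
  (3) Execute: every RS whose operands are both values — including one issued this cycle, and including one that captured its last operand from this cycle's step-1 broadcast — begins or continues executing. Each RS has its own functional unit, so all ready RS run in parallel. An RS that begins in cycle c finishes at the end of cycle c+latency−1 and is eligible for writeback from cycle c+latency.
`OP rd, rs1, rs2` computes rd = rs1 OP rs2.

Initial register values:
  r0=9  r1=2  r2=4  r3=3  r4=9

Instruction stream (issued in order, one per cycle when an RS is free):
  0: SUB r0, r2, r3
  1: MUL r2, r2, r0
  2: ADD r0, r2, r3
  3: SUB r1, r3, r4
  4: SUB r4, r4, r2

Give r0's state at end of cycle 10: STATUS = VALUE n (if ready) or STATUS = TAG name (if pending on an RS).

  c1: issue SUB r0<-Add1  regs: r0:Add1,r1:2,r2:4,r3:3,r4:9
  c2: issue MUL r2<-Mul1  regs: r0:Add1,r1:2,r2:Mul1,r3:3,r4:9
  c3: CDB Add1=1; issue ADD r0<-Add1  regs: r0:Add1,r1:2,r2:Mul1,r3:3,r4:9
  c4: issue SUB r1<-Add2  regs: r0:Add1,r1:Add2,r2:Mul1,r3:3,r4:9
  c5: stall  regs: r0:Add1,r1:Add2,r2:Mul1,r3:3,r4:9
  c6: CDB Add2=-6; issue SUB r4<-Add2  regs: r0:Add1,r1:-6,r2:Mul1,r3:3,r4:Add2
  c7: -  regs: r0:Add1,r1:-6,r2:Mul1,r3:3,r4:Add2
  c8: CDB Mul1=4  regs: r0:Add1,r1:-6,r2:4,r3:3,r4:Add2
  c9: -  regs: r0:Add1,r1:-6,r2:4,r3:3,r4:Add2
  c10: CDB Add1=7  regs: r0:7,r1:-6,r2:4,r3:3,r4:Add2

STATUS = VALUE 7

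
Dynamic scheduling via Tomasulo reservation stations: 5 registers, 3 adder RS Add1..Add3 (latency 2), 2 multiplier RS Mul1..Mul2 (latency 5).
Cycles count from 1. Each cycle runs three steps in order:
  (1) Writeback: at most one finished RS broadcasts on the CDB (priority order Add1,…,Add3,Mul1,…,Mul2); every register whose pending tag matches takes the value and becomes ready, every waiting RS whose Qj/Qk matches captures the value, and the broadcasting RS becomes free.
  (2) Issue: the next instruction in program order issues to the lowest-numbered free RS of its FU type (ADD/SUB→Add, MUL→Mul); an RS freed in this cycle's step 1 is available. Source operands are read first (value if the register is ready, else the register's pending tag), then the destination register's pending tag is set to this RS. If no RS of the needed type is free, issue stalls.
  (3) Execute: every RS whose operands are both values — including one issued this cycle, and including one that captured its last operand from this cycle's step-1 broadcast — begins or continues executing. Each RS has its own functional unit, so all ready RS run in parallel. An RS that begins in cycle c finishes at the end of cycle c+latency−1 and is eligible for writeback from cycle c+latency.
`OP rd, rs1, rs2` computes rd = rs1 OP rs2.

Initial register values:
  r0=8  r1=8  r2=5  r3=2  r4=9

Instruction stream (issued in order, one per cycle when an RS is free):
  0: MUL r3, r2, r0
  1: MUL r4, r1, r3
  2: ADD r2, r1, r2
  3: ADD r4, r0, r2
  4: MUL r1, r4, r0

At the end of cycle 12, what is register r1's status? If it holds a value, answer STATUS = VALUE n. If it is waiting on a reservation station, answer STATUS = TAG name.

  c1: issue MUL r3<-Mul1  regs: r0:8,r1:8,r2:5,r3:Mul1,r4:9
  c2: issue MUL r4<-Mul2  regs: r0:8,r1:8,r2:5,r3:Mul1,r4:Mul2
  c3: issue ADD r2<-Add1  regs: r0:8,r1:8,r2:Add1,r3:Mul1,r4:Mul2
  c4: issue ADD r4<-Add2  regs: r0:8,r1:8,r2:Add1,r3:Mul1,r4:Add2
  c5: CDB Add1=13; stall  regs: r0:8,r1:8,r2:13,r3:Mul1,r4:Add2
  c6: CDB Mul1=40; issue MUL r1<-Mul1  regs: r0:8,r1:Mul1,r2:13,r3:40,r4:Add2
  c7: CDB Add2=21  regs: r0:8,r1:Mul1,r2:13,r3:40,r4:21
  c8: -  regs: r0:8,r1:Mul1,r2:13,r3:40,r4:21
  c9: -  regs: r0:8,r1:Mul1,r2:13,r3:40,r4:21
  c10: -  regs: r0:8,r1:Mul1,r2:13,r3:40,r4:21
  c11: CDB Mul2=320  regs: r0:8,r1:Mul1,r2:13,r3:40,r4:21
  c12: CDB Mul1=168  regs: r0:8,r1:168,r2:13,r3:40,r4:21

STATUS = VALUE 168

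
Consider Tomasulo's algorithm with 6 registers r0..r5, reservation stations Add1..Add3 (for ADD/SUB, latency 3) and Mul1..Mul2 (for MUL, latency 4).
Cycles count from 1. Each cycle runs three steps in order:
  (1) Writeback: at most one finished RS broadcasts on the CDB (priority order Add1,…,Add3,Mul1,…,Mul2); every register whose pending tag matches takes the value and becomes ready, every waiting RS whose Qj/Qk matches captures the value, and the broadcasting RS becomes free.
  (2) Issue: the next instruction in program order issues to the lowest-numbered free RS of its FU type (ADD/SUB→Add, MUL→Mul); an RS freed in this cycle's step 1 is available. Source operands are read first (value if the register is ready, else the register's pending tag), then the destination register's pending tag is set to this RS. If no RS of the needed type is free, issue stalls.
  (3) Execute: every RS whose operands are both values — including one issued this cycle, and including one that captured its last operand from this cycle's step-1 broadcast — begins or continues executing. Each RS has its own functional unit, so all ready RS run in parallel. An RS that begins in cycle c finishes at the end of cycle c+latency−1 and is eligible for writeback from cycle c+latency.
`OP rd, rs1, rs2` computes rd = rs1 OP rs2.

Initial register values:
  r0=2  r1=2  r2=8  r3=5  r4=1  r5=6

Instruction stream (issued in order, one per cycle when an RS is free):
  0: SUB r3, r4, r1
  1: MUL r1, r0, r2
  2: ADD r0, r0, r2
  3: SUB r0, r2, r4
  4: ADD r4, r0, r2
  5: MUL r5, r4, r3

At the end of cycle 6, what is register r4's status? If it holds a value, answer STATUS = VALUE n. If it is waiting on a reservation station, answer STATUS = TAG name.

STATUS = TAG Add3

cycle 1: issue SUB r3<-Add1 // r0:2,r1:2,r2:8,r3:Add1,r4:1,r5:6
cycle 2: issue MUL r1<-Mul1 // r0:2,r1:Mul1,r2:8,r3:Add1,r4:1,r5:6
cycle 3: issue ADD r0<-Add2 // r0:Add2,r1:Mul1,r2:8,r3:Add1,r4:1,r5:6
cycle 4: CDB Add1=-1; issue SUB r0<-Add1 // r0:Add1,r1:Mul1,r2:8,r3:-1,r4:1,r5:6
cycle 5: issue ADD r4<-Add3 // r0:Add1,r1:Mul1,r2:8,r3:-1,r4:Add3,r5:6
cycle 6: CDB Add2=10; issue MUL r5<-Mul2 // r0:Add1,r1:Mul1,r2:8,r3:-1,r4:Add3,r5:Mul2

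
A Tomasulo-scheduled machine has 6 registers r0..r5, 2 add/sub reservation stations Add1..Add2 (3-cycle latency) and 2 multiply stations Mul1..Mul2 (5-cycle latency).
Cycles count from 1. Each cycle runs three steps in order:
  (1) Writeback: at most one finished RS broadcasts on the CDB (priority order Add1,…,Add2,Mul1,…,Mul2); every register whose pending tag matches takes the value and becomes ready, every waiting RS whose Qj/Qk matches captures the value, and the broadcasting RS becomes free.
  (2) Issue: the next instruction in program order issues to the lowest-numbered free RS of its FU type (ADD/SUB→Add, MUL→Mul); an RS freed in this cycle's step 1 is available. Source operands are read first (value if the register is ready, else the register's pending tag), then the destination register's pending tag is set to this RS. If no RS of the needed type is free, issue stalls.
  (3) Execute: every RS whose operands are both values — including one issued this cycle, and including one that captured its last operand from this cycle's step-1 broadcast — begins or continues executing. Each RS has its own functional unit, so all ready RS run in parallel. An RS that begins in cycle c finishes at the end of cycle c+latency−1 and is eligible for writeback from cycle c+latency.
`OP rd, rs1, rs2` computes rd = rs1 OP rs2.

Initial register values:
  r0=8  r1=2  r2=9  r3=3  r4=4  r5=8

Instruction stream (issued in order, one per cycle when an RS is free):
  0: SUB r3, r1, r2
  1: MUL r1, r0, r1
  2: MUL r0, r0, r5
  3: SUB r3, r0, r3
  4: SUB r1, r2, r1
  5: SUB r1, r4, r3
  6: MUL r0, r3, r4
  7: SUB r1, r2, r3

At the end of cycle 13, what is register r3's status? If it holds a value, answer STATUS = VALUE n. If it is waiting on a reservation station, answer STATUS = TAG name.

STATUS = VALUE 71

  c1: issue SUB r3<-Add1  regs: r0:8,r1:2,r2:9,r3:Add1,r4:4,r5:8
  c2: issue MUL r1<-Mul1  regs: r0:8,r1:Mul1,r2:9,r3:Add1,r4:4,r5:8
  c3: issue MUL r0<-Mul2  regs: r0:Mul2,r1:Mul1,r2:9,r3:Add1,r4:4,r5:8
  c4: CDB Add1=-7; issue SUB r3<-Add1  regs: r0:Mul2,r1:Mul1,r2:9,r3:Add1,r4:4,r5:8
  c5: issue SUB r1<-Add2  regs: r0:Mul2,r1:Add2,r2:9,r3:Add1,r4:4,r5:8
  c6: stall  regs: r0:Mul2,r1:Add2,r2:9,r3:Add1,r4:4,r5:8
  c7: CDB Mul1=16; stall  regs: r0:Mul2,r1:Add2,r2:9,r3:Add1,r4:4,r5:8
  c8: CDB Mul2=64; stall  regs: r0:64,r1:Add2,r2:9,r3:Add1,r4:4,r5:8
  c9: stall  regs: r0:64,r1:Add2,r2:9,r3:Add1,r4:4,r5:8
  c10: CDB Add2=-7; issue SUB r1<-Add2  regs: r0:64,r1:Add2,r2:9,r3:Add1,r4:4,r5:8
  c11: CDB Add1=71; issue MUL r0<-Mul1  regs: r0:Mul1,r1:Add2,r2:9,r3:71,r4:4,r5:8
  c12: issue SUB r1<-Add1  regs: r0:Mul1,r1:Add1,r2:9,r3:71,r4:4,r5:8
  c13: -  regs: r0:Mul1,r1:Add1,r2:9,r3:71,r4:4,r5:8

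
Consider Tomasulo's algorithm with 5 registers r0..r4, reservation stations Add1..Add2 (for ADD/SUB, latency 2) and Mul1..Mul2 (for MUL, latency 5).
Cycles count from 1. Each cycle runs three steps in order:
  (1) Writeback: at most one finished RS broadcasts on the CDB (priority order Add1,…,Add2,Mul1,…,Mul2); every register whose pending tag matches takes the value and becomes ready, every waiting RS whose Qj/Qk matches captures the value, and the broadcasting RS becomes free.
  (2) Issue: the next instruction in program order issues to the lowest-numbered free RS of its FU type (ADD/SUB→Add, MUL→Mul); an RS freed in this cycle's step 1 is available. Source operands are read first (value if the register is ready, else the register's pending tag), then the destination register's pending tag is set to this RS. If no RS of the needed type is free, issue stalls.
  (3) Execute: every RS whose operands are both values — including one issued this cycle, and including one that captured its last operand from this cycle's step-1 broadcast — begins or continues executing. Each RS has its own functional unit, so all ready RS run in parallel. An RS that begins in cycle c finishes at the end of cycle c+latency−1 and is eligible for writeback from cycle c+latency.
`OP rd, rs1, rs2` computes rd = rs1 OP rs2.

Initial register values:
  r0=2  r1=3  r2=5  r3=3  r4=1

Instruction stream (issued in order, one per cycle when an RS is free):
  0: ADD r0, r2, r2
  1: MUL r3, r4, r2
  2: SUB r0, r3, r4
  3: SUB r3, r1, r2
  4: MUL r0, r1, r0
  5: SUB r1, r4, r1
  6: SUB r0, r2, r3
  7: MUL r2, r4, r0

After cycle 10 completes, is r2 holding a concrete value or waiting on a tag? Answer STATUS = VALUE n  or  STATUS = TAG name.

STATUS = TAG Mul1

c1: issue ADD r0<-Add1 | r0:Add1,r1:3,r2:5,r3:3,r4:1
c2: issue MUL r3<-Mul1 | r0:Add1,r1:3,r2:5,r3:Mul1,r4:1
c3: CDB Add1=10; issue SUB r0<-Add1 | r0:Add1,r1:3,r2:5,r3:Mul1,r4:1
c4: issue SUB r3<-Add2 | r0:Add1,r1:3,r2:5,r3:Add2,r4:1
c5: issue MUL r0<-Mul2 | r0:Mul2,r1:3,r2:5,r3:Add2,r4:1
c6: CDB Add2=-2; issue SUB r1<-Add2 | r0:Mul2,r1:Add2,r2:5,r3:-2,r4:1
c7: CDB Mul1=5; stall | r0:Mul2,r1:Add2,r2:5,r3:-2,r4:1
c8: CDB Add2=-2; issue SUB r0<-Add2 | r0:Add2,r1:-2,r2:5,r3:-2,r4:1
c9: CDB Add1=4; issue MUL r2<-Mul1 | r0:Add2,r1:-2,r2:Mul1,r3:-2,r4:1
c10: CDB Add2=7 | r0:7,r1:-2,r2:Mul1,r3:-2,r4:1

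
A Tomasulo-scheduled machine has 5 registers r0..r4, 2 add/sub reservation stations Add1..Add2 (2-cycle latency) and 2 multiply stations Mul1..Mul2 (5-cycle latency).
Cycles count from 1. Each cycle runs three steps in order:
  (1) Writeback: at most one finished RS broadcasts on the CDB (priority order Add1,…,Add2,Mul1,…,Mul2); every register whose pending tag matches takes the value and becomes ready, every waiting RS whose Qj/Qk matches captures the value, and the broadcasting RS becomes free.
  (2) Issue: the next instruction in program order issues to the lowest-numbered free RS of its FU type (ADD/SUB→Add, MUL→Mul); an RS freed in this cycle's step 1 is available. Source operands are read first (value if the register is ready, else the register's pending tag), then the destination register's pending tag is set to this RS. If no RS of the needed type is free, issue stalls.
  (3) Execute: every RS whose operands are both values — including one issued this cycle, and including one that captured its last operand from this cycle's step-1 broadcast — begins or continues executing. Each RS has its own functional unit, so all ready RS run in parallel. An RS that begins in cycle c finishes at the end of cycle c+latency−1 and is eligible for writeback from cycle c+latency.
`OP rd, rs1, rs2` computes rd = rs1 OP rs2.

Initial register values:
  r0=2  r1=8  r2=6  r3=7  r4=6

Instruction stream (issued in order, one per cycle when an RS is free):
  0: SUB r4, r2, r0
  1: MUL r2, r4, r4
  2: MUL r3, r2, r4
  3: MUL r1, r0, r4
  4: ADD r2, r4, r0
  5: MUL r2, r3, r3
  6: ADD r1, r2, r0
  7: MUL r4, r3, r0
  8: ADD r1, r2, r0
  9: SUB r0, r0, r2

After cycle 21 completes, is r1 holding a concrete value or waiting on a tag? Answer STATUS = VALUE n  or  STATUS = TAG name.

STATUS = TAG Add2

c1: issue SUB r4<-Add1 | r0:2,r1:8,r2:6,r3:7,r4:Add1
c2: issue MUL r2<-Mul1 | r0:2,r1:8,r2:Mul1,r3:7,r4:Add1
c3: CDB Add1=4; issue MUL r3<-Mul2 | r0:2,r1:8,r2:Mul1,r3:Mul2,r4:4
c4: stall | r0:2,r1:8,r2:Mul1,r3:Mul2,r4:4
c5: stall | r0:2,r1:8,r2:Mul1,r3:Mul2,r4:4
c6: stall | r0:2,r1:8,r2:Mul1,r3:Mul2,r4:4
c7: stall | r0:2,r1:8,r2:Mul1,r3:Mul2,r4:4
c8: CDB Mul1=16; issue MUL r1<-Mul1 | r0:2,r1:Mul1,r2:16,r3:Mul2,r4:4
c9: issue ADD r2<-Add1 | r0:2,r1:Mul1,r2:Add1,r3:Mul2,r4:4
c10: stall | r0:2,r1:Mul1,r2:Add1,r3:Mul2,r4:4
c11: CDB Add1=6; stall | r0:2,r1:Mul1,r2:6,r3:Mul2,r4:4
c12: stall | r0:2,r1:Mul1,r2:6,r3:Mul2,r4:4
c13: CDB Mul1=8; issue MUL r2<-Mul1 | r0:2,r1:8,r2:Mul1,r3:Mul2,r4:4
c14: CDB Mul2=64; issue ADD r1<-Add1 | r0:2,r1:Add1,r2:Mul1,r3:64,r4:4
c15: issue MUL r4<-Mul2 | r0:2,r1:Add1,r2:Mul1,r3:64,r4:Mul2
c16: issue ADD r1<-Add2 | r0:2,r1:Add2,r2:Mul1,r3:64,r4:Mul2
c17: stall | r0:2,r1:Add2,r2:Mul1,r3:64,r4:Mul2
c18: stall | r0:2,r1:Add2,r2:Mul1,r3:64,r4:Mul2
c19: CDB Mul1=4096; stall | r0:2,r1:Add2,r2:4096,r3:64,r4:Mul2
c20: CDB Mul2=128; stall | r0:2,r1:Add2,r2:4096,r3:64,r4:128
c21: CDB Add1=4098; issue SUB r0<-Add1 | r0:Add1,r1:Add2,r2:4096,r3:64,r4:128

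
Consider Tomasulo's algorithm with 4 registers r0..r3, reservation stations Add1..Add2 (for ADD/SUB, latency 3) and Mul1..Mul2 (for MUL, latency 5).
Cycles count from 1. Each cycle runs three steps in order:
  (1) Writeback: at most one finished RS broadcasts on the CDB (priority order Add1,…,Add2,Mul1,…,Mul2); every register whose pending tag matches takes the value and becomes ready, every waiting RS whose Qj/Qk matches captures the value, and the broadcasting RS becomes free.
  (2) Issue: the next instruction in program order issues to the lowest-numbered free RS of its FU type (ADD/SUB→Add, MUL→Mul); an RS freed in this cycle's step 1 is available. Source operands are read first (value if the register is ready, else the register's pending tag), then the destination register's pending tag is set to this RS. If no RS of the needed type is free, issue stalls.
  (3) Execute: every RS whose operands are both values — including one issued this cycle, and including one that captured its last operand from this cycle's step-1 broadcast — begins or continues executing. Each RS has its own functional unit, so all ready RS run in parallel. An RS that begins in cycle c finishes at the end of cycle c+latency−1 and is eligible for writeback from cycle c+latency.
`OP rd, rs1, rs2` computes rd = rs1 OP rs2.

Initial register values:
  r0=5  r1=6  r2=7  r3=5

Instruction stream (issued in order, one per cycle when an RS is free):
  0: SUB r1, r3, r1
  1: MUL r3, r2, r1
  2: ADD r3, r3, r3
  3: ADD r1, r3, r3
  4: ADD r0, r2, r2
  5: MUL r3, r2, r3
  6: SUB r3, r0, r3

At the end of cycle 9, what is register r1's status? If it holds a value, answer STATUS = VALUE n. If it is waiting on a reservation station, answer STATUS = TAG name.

STATUS = TAG Add1

c1: issue SUB r1<-Add1 | r0:5,r1:Add1,r2:7,r3:5
c2: issue MUL r3<-Mul1 | r0:5,r1:Add1,r2:7,r3:Mul1
c3: issue ADD r3<-Add2 | r0:5,r1:Add1,r2:7,r3:Add2
c4: CDB Add1=-1; issue ADD r1<-Add1 | r0:5,r1:Add1,r2:7,r3:Add2
c5: stall | r0:5,r1:Add1,r2:7,r3:Add2
c6: stall | r0:5,r1:Add1,r2:7,r3:Add2
c7: stall | r0:5,r1:Add1,r2:7,r3:Add2
c8: stall | r0:5,r1:Add1,r2:7,r3:Add2
c9: CDB Mul1=-7; stall | r0:5,r1:Add1,r2:7,r3:Add2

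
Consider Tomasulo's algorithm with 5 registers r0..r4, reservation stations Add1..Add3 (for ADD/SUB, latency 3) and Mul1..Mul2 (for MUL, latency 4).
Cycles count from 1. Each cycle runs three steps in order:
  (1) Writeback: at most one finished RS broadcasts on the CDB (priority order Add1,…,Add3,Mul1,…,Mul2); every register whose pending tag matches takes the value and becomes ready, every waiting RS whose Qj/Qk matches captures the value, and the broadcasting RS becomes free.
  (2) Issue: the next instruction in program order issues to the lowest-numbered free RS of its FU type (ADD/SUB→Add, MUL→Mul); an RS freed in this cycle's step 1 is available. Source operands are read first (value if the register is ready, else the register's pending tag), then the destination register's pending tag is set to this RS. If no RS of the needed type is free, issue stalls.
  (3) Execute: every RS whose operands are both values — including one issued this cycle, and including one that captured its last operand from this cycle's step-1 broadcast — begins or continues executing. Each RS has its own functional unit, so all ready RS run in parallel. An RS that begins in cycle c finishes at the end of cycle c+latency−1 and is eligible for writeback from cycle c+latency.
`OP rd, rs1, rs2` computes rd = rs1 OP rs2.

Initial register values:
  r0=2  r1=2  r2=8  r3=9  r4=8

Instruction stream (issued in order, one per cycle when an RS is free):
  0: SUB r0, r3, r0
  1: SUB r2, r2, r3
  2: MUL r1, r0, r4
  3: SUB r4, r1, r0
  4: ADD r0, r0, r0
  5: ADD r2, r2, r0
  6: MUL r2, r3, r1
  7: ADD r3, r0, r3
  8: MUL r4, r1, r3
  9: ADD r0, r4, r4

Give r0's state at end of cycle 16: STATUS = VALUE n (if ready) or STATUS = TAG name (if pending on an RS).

cycle 1: issue SUB r0<-Add1 // r0:Add1,r1:2,r2:8,r3:9,r4:8
cycle 2: issue SUB r2<-Add2 // r0:Add1,r1:2,r2:Add2,r3:9,r4:8
cycle 3: issue MUL r1<-Mul1 // r0:Add1,r1:Mul1,r2:Add2,r3:9,r4:8
cycle 4: CDB Add1=7; issue SUB r4<-Add1 // r0:7,r1:Mul1,r2:Add2,r3:9,r4:Add1
cycle 5: CDB Add2=-1; issue ADD r0<-Add2 // r0:Add2,r1:Mul1,r2:-1,r3:9,r4:Add1
cycle 6: issue ADD r2<-Add3 // r0:Add2,r1:Mul1,r2:Add3,r3:9,r4:Add1
cycle 7: issue MUL r2<-Mul2 // r0:Add2,r1:Mul1,r2:Mul2,r3:9,r4:Add1
cycle 8: CDB Add2=14; issue ADD r3<-Add2 // r0:14,r1:Mul1,r2:Mul2,r3:Add2,r4:Add1
cycle 9: CDB Mul1=56; issue MUL r4<-Mul1 // r0:14,r1:56,r2:Mul2,r3:Add2,r4:Mul1
cycle 10: stall // r0:14,r1:56,r2:Mul2,r3:Add2,r4:Mul1
cycle 11: CDB Add2=23; issue ADD r0<-Add2 // r0:Add2,r1:56,r2:Mul2,r3:23,r4:Mul1
cycle 12: CDB Add1=49 // r0:Add2,r1:56,r2:Mul2,r3:23,r4:Mul1
cycle 13: CDB Add3=13 // r0:Add2,r1:56,r2:Mul2,r3:23,r4:Mul1
cycle 14: CDB Mul2=504 // r0:Add2,r1:56,r2:504,r3:23,r4:Mul1
cycle 15: CDB Mul1=1288 // r0:Add2,r1:56,r2:504,r3:23,r4:1288
cycle 16: - // r0:Add2,r1:56,r2:504,r3:23,r4:1288

STATUS = TAG Add2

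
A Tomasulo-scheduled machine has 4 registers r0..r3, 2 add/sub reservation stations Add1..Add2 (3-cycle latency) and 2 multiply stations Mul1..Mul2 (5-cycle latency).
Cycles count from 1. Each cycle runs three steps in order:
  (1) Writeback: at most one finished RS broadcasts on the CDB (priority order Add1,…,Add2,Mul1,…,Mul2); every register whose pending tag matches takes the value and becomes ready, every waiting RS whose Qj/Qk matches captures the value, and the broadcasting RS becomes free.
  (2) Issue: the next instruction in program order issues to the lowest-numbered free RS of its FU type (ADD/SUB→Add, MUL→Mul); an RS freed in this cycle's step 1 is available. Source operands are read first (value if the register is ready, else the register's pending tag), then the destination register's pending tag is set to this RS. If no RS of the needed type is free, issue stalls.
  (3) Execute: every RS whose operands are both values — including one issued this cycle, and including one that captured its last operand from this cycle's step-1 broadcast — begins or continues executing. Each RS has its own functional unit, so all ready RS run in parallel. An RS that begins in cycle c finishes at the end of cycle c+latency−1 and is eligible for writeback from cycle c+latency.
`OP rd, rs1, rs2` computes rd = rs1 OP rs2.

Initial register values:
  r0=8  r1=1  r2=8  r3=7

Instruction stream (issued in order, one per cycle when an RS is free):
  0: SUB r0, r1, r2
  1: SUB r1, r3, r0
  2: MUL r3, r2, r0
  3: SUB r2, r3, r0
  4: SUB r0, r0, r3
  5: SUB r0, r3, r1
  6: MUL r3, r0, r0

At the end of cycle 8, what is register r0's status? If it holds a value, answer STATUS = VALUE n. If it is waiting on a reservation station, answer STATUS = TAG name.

STATUS = TAG Add2

c1: issue SUB r0<-Add1 | r0:Add1,r1:1,r2:8,r3:7
c2: issue SUB r1<-Add2 | r0:Add1,r1:Add2,r2:8,r3:7
c3: issue MUL r3<-Mul1 | r0:Add1,r1:Add2,r2:8,r3:Mul1
c4: CDB Add1=-7; issue SUB r2<-Add1 | r0:-7,r1:Add2,r2:Add1,r3:Mul1
c5: stall | r0:-7,r1:Add2,r2:Add1,r3:Mul1
c6: stall | r0:-7,r1:Add2,r2:Add1,r3:Mul1
c7: CDB Add2=14; issue SUB r0<-Add2 | r0:Add2,r1:14,r2:Add1,r3:Mul1
c8: stall | r0:Add2,r1:14,r2:Add1,r3:Mul1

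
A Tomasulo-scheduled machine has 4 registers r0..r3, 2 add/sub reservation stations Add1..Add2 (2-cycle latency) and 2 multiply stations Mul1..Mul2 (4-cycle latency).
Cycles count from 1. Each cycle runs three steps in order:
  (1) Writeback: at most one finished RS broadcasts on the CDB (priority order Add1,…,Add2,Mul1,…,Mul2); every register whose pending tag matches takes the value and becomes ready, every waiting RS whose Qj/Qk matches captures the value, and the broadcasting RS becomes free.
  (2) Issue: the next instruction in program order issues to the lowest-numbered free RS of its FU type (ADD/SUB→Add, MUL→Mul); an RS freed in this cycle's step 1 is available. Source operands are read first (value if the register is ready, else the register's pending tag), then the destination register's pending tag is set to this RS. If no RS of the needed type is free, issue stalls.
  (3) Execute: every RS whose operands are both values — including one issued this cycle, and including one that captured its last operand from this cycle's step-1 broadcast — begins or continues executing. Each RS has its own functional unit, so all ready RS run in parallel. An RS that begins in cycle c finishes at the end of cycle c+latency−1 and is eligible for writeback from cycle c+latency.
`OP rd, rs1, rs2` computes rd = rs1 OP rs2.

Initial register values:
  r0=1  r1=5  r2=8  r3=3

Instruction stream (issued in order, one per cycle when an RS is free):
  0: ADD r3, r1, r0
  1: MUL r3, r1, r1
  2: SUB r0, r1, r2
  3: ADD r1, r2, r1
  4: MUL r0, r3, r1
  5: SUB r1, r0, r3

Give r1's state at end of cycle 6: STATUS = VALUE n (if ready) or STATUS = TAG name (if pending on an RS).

STATUS = TAG Add1

cycle 1: issue ADD r3<-Add1 // r0:1,r1:5,r2:8,r3:Add1
cycle 2: issue MUL r3<-Mul1 // r0:1,r1:5,r2:8,r3:Mul1
cycle 3: CDB Add1=6; issue SUB r0<-Add1 // r0:Add1,r1:5,r2:8,r3:Mul1
cycle 4: issue ADD r1<-Add2 // r0:Add1,r1:Add2,r2:8,r3:Mul1
cycle 5: CDB Add1=-3; issue MUL r0<-Mul2 // r0:Mul2,r1:Add2,r2:8,r3:Mul1
cycle 6: CDB Add2=13; issue SUB r1<-Add1 // r0:Mul2,r1:Add1,r2:8,r3:Mul1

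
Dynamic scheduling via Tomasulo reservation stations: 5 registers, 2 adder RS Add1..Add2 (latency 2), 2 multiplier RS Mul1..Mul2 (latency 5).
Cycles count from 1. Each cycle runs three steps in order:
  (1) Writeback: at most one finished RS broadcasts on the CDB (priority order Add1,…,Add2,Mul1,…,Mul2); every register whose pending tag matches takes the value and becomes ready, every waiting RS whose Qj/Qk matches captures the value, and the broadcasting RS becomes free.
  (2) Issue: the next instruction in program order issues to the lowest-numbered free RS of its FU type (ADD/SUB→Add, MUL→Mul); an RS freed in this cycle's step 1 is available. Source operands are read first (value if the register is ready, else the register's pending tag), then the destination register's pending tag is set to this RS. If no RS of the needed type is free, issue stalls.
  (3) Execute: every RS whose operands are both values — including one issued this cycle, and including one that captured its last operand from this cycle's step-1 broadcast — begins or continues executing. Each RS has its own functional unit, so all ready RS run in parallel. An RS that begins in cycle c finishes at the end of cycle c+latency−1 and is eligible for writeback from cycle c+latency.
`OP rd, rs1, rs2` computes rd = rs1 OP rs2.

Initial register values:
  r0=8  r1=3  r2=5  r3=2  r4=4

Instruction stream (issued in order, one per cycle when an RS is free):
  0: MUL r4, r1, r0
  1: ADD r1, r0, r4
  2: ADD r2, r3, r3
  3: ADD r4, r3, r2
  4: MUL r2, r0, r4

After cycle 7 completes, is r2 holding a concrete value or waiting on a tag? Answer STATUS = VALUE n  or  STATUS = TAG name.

STATUS = TAG Mul1

c1: issue MUL r4<-Mul1 | r0:8,r1:3,r2:5,r3:2,r4:Mul1
c2: issue ADD r1<-Add1 | r0:8,r1:Add1,r2:5,r3:2,r4:Mul1
c3: issue ADD r2<-Add2 | r0:8,r1:Add1,r2:Add2,r3:2,r4:Mul1
c4: stall | r0:8,r1:Add1,r2:Add2,r3:2,r4:Mul1
c5: CDB Add2=4; issue ADD r4<-Add2 | r0:8,r1:Add1,r2:4,r3:2,r4:Add2
c6: CDB Mul1=24; issue MUL r2<-Mul1 | r0:8,r1:Add1,r2:Mul1,r3:2,r4:Add2
c7: CDB Add2=6 | r0:8,r1:Add1,r2:Mul1,r3:2,r4:6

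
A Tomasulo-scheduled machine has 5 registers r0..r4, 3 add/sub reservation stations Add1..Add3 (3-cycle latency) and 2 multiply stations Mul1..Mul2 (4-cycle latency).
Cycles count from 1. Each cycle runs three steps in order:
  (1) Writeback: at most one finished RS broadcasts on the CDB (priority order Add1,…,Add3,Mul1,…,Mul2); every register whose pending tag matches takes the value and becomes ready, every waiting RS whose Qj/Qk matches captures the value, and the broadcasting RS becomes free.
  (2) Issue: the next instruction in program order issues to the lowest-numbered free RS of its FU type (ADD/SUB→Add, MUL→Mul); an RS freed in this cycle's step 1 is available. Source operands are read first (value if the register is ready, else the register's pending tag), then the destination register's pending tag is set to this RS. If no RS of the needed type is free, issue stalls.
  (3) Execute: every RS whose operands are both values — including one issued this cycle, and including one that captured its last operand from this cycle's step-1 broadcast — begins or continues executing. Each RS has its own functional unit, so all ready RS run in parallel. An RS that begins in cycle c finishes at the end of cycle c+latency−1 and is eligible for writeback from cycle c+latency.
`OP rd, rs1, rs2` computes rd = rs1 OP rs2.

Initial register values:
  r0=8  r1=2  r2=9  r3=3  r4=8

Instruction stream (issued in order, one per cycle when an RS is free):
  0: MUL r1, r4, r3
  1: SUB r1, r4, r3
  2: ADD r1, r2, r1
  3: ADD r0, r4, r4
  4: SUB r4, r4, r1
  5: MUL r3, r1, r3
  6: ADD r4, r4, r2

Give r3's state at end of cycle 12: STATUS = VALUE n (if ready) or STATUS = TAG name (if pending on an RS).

STATUS = VALUE 42

cycle 1: issue MUL r1<-Mul1 // r0:8,r1:Mul1,r2:9,r3:3,r4:8
cycle 2: issue SUB r1<-Add1 // r0:8,r1:Add1,r2:9,r3:3,r4:8
cycle 3: issue ADD r1<-Add2 // r0:8,r1:Add2,r2:9,r3:3,r4:8
cycle 4: issue ADD r0<-Add3 // r0:Add3,r1:Add2,r2:9,r3:3,r4:8
cycle 5: CDB Add1=5; issue SUB r4<-Add1 // r0:Add3,r1:Add2,r2:9,r3:3,r4:Add1
cycle 6: CDB Mul1=24; issue MUL r3<-Mul1 // r0:Add3,r1:Add2,r2:9,r3:Mul1,r4:Add1
cycle 7: CDB Add3=16; issue ADD r4<-Add3 // r0:16,r1:Add2,r2:9,r3:Mul1,r4:Add3
cycle 8: CDB Add2=14 // r0:16,r1:14,r2:9,r3:Mul1,r4:Add3
cycle 9: - // r0:16,r1:14,r2:9,r3:Mul1,r4:Add3
cycle 10: - // r0:16,r1:14,r2:9,r3:Mul1,r4:Add3
cycle 11: CDB Add1=-6 // r0:16,r1:14,r2:9,r3:Mul1,r4:Add3
cycle 12: CDB Mul1=42 // r0:16,r1:14,r2:9,r3:42,r4:Add3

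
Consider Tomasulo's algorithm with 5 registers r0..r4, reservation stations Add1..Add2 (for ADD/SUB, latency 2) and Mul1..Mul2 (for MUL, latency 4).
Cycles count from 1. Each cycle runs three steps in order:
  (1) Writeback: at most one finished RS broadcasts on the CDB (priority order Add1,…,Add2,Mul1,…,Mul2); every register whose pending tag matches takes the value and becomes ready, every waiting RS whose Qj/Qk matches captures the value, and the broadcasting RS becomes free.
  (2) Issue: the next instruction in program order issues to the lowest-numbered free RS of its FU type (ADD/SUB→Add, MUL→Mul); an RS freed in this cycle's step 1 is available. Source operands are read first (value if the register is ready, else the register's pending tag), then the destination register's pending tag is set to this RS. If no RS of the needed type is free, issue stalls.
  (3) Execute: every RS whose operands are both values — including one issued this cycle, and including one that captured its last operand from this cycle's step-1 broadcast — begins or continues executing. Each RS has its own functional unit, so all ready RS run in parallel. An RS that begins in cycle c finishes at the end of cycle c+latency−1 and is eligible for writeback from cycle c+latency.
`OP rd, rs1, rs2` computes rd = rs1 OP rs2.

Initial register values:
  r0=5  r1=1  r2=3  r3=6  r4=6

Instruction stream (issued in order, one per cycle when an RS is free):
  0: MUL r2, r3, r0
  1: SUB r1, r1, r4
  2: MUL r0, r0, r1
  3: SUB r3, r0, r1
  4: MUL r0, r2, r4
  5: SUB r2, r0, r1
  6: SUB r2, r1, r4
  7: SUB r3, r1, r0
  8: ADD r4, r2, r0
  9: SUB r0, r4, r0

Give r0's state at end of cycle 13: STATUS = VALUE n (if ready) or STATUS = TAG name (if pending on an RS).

  c1: issue MUL r2<-Mul1  regs: r0:5,r1:1,r2:Mul1,r3:6,r4:6
  c2: issue SUB r1<-Add1  regs: r0:5,r1:Add1,r2:Mul1,r3:6,r4:6
  c3: issue MUL r0<-Mul2  regs: r0:Mul2,r1:Add1,r2:Mul1,r3:6,r4:6
  c4: CDB Add1=-5; issue SUB r3<-Add1  regs: r0:Mul2,r1:-5,r2:Mul1,r3:Add1,r4:6
  c5: CDB Mul1=30; issue MUL r0<-Mul1  regs: r0:Mul1,r1:-5,r2:30,r3:Add1,r4:6
  c6: issue SUB r2<-Add2  regs: r0:Mul1,r1:-5,r2:Add2,r3:Add1,r4:6
  c7: stall  regs: r0:Mul1,r1:-5,r2:Add2,r3:Add1,r4:6
  c8: CDB Mul2=-25; stall  regs: r0:Mul1,r1:-5,r2:Add2,r3:Add1,r4:6
  c9: CDB Mul1=180; stall  regs: r0:180,r1:-5,r2:Add2,r3:Add1,r4:6
  c10: CDB Add1=-20; issue SUB r2<-Add1  regs: r0:180,r1:-5,r2:Add1,r3:-20,r4:6
  c11: CDB Add2=185; issue SUB r3<-Add2  regs: r0:180,r1:-5,r2:Add1,r3:Add2,r4:6
  c12: CDB Add1=-11; issue ADD r4<-Add1  regs: r0:180,r1:-5,r2:-11,r3:Add2,r4:Add1
  c13: CDB Add2=-185; issue SUB r0<-Add2  regs: r0:Add2,r1:-5,r2:-11,r3:-185,r4:Add1

STATUS = TAG Add2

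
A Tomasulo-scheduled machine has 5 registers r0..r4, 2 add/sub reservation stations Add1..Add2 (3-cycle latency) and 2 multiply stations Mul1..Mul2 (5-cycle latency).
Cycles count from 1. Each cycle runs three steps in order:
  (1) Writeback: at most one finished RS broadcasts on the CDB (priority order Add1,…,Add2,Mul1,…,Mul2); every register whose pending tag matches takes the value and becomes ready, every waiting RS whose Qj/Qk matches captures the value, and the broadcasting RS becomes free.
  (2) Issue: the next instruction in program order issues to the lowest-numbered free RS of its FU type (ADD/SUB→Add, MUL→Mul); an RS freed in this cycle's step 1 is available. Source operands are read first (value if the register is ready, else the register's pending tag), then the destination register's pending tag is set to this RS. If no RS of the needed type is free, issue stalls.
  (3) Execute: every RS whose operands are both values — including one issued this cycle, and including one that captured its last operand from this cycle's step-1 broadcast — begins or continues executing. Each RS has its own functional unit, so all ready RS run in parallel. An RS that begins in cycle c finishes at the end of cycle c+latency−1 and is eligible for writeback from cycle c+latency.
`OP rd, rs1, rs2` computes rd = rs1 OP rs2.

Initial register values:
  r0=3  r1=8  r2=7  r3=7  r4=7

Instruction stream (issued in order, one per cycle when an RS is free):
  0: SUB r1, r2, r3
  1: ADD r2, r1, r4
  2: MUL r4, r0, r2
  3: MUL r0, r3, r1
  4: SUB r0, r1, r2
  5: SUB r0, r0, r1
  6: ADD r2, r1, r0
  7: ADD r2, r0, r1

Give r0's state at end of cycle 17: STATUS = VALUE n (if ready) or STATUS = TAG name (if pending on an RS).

STATUS = VALUE -7

c1: issue SUB r1<-Add1 | r0:3,r1:Add1,r2:7,r3:7,r4:7
c2: issue ADD r2<-Add2 | r0:3,r1:Add1,r2:Add2,r3:7,r4:7
c3: issue MUL r4<-Mul1 | r0:3,r1:Add1,r2:Add2,r3:7,r4:Mul1
c4: CDB Add1=0; issue MUL r0<-Mul2 | r0:Mul2,r1:0,r2:Add2,r3:7,r4:Mul1
c5: issue SUB r0<-Add1 | r0:Add1,r1:0,r2:Add2,r3:7,r4:Mul1
c6: stall | r0:Add1,r1:0,r2:Add2,r3:7,r4:Mul1
c7: CDB Add2=7; issue SUB r0<-Add2 | r0:Add2,r1:0,r2:7,r3:7,r4:Mul1
c8: stall | r0:Add2,r1:0,r2:7,r3:7,r4:Mul1
c9: CDB Mul2=0; stall | r0:Add2,r1:0,r2:7,r3:7,r4:Mul1
c10: CDB Add1=-7; issue ADD r2<-Add1 | r0:Add2,r1:0,r2:Add1,r3:7,r4:Mul1
c11: stall | r0:Add2,r1:0,r2:Add1,r3:7,r4:Mul1
c12: CDB Mul1=21; stall | r0:Add2,r1:0,r2:Add1,r3:7,r4:21
c13: CDB Add2=-7; issue ADD r2<-Add2 | r0:-7,r1:0,r2:Add2,r3:7,r4:21
c14: - | r0:-7,r1:0,r2:Add2,r3:7,r4:21
c15: - | r0:-7,r1:0,r2:Add2,r3:7,r4:21
c16: CDB Add1=-7 | r0:-7,r1:0,r2:Add2,r3:7,r4:21
c17: CDB Add2=-7 | r0:-7,r1:0,r2:-7,r3:7,r4:21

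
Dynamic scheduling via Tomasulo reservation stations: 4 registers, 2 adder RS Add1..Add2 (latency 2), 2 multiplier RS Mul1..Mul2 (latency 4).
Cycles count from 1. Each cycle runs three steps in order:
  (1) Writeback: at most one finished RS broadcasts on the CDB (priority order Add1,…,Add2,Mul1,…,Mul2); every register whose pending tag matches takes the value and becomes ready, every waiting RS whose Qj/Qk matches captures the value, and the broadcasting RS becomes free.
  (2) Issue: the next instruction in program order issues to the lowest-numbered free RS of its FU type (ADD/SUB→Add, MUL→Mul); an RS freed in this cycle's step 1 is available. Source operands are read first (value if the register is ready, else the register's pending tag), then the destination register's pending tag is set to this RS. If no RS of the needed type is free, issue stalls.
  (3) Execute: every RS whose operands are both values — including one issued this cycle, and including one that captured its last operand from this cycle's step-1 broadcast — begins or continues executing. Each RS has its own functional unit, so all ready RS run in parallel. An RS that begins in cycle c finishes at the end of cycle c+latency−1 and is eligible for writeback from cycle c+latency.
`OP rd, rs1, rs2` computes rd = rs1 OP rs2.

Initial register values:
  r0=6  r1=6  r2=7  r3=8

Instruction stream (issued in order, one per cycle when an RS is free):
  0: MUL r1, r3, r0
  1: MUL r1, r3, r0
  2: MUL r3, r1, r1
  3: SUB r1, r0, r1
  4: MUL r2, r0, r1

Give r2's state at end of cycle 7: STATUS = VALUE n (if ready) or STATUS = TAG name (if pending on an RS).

  c1: issue MUL r1<-Mul1  regs: r0:6,r1:Mul1,r2:7,r3:8
  c2: issue MUL r1<-Mul2  regs: r0:6,r1:Mul2,r2:7,r3:8
  c3: stall  regs: r0:6,r1:Mul2,r2:7,r3:8
  c4: stall  regs: r0:6,r1:Mul2,r2:7,r3:8
  c5: CDB Mul1=48; issue MUL r3<-Mul1  regs: r0:6,r1:Mul2,r2:7,r3:Mul1
  c6: CDB Mul2=48; issue SUB r1<-Add1  regs: r0:6,r1:Add1,r2:7,r3:Mul1
  c7: issue MUL r2<-Mul2  regs: r0:6,r1:Add1,r2:Mul2,r3:Mul1

STATUS = TAG Mul2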